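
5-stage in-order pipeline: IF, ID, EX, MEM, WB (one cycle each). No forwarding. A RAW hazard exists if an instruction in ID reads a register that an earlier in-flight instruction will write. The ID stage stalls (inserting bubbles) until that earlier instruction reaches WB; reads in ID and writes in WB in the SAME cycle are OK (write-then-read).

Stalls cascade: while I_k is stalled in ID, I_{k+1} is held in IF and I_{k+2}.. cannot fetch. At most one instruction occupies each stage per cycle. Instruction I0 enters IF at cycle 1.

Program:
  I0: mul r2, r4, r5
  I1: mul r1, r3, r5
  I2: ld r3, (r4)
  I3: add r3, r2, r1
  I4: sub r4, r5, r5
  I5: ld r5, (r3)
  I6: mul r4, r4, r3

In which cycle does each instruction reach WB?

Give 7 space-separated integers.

I0 mul r2 <- r4,r5: IF@1 ID@2 stall=0 (-) EX@3 MEM@4 WB@5
I1 mul r1 <- r3,r5: IF@2 ID@3 stall=0 (-) EX@4 MEM@5 WB@6
I2 ld r3 <- r4: IF@3 ID@4 stall=0 (-) EX@5 MEM@6 WB@7
I3 add r3 <- r2,r1: IF@4 ID@5 stall=1 (RAW on I1.r1 (WB@6)) EX@7 MEM@8 WB@9
I4 sub r4 <- r5,r5: IF@5 ID@7 stall=0 (-) EX@8 MEM@9 WB@10
I5 ld r5 <- r3: IF@7 ID@8 stall=1 (RAW on I3.r3 (WB@9)) EX@10 MEM@11 WB@12
I6 mul r4 <- r4,r3: IF@8 ID@10 stall=0 (-) EX@11 MEM@12 WB@13

Answer: 5 6 7 9 10 12 13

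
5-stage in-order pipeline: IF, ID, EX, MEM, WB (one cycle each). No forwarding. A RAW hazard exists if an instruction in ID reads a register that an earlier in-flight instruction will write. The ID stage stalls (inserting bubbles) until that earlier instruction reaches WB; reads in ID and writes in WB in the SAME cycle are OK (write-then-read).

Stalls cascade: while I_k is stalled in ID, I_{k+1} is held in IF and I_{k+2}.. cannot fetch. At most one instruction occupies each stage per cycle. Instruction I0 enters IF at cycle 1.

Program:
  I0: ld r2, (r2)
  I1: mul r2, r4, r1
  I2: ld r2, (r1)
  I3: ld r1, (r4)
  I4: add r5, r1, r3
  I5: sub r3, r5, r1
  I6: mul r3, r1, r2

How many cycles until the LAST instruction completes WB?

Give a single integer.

Answer: 15

Derivation:
I0 ld r2 <- r2: IF@1 ID@2 stall=0 (-) EX@3 MEM@4 WB@5
I1 mul r2 <- r4,r1: IF@2 ID@3 stall=0 (-) EX@4 MEM@5 WB@6
I2 ld r2 <- r1: IF@3 ID@4 stall=0 (-) EX@5 MEM@6 WB@7
I3 ld r1 <- r4: IF@4 ID@5 stall=0 (-) EX@6 MEM@7 WB@8
I4 add r5 <- r1,r3: IF@5 ID@6 stall=2 (RAW on I3.r1 (WB@8)) EX@9 MEM@10 WB@11
I5 sub r3 <- r5,r1: IF@6 ID@9 stall=2 (RAW on I4.r5 (WB@11)) EX@12 MEM@13 WB@14
I6 mul r3 <- r1,r2: IF@9 ID@12 stall=0 (-) EX@13 MEM@14 WB@15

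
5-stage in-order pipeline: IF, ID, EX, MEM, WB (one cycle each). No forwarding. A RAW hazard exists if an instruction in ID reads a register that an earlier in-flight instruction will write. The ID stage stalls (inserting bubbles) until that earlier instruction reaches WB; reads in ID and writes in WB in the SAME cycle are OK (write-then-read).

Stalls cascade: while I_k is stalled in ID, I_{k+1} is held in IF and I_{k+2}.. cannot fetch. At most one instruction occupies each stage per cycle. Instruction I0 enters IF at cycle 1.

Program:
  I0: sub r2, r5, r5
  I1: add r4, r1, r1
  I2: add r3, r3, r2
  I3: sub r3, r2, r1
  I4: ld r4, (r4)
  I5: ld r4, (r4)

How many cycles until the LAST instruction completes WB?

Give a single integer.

I0 sub r2 <- r5,r5: IF@1 ID@2 stall=0 (-) EX@3 MEM@4 WB@5
I1 add r4 <- r1,r1: IF@2 ID@3 stall=0 (-) EX@4 MEM@5 WB@6
I2 add r3 <- r3,r2: IF@3 ID@4 stall=1 (RAW on I0.r2 (WB@5)) EX@6 MEM@7 WB@8
I3 sub r3 <- r2,r1: IF@4 ID@6 stall=0 (-) EX@7 MEM@8 WB@9
I4 ld r4 <- r4: IF@6 ID@7 stall=0 (-) EX@8 MEM@9 WB@10
I5 ld r4 <- r4: IF@7 ID@8 stall=2 (RAW on I4.r4 (WB@10)) EX@11 MEM@12 WB@13

Answer: 13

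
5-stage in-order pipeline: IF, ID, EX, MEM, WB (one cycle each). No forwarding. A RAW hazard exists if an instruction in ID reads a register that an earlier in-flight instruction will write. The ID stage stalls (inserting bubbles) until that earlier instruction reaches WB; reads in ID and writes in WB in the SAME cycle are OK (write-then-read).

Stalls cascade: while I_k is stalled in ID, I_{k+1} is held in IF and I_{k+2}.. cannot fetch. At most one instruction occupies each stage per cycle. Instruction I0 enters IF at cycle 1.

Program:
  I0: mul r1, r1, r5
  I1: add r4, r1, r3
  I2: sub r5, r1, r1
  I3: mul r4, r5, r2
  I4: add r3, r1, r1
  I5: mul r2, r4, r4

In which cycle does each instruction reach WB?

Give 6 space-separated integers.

I0 mul r1 <- r1,r5: IF@1 ID@2 stall=0 (-) EX@3 MEM@4 WB@5
I1 add r4 <- r1,r3: IF@2 ID@3 stall=2 (RAW on I0.r1 (WB@5)) EX@6 MEM@7 WB@8
I2 sub r5 <- r1,r1: IF@3 ID@6 stall=0 (-) EX@7 MEM@8 WB@9
I3 mul r4 <- r5,r2: IF@6 ID@7 stall=2 (RAW on I2.r5 (WB@9)) EX@10 MEM@11 WB@12
I4 add r3 <- r1,r1: IF@7 ID@10 stall=0 (-) EX@11 MEM@12 WB@13
I5 mul r2 <- r4,r4: IF@10 ID@11 stall=1 (RAW on I3.r4 (WB@12)) EX@13 MEM@14 WB@15

Answer: 5 8 9 12 13 15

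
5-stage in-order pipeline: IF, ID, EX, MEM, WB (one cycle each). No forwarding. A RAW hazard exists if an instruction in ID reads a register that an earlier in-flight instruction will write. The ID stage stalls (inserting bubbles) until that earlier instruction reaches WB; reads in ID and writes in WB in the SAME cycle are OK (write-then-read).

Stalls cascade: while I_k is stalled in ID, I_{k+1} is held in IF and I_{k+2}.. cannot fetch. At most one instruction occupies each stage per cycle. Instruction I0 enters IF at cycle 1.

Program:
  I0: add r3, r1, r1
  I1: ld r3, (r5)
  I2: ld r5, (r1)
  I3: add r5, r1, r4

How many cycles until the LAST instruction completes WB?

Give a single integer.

I0 add r3 <- r1,r1: IF@1 ID@2 stall=0 (-) EX@3 MEM@4 WB@5
I1 ld r3 <- r5: IF@2 ID@3 stall=0 (-) EX@4 MEM@5 WB@6
I2 ld r5 <- r1: IF@3 ID@4 stall=0 (-) EX@5 MEM@6 WB@7
I3 add r5 <- r1,r4: IF@4 ID@5 stall=0 (-) EX@6 MEM@7 WB@8

Answer: 8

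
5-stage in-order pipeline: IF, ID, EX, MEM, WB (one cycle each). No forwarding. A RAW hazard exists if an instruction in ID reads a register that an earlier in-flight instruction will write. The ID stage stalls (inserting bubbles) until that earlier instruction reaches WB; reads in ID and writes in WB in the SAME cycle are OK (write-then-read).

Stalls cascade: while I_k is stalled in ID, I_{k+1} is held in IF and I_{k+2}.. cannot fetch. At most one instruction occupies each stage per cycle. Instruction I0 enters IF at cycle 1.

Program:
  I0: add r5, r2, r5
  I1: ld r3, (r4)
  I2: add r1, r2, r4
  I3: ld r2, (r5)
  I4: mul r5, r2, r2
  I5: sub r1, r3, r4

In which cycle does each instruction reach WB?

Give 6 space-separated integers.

I0 add r5 <- r2,r5: IF@1 ID@2 stall=0 (-) EX@3 MEM@4 WB@5
I1 ld r3 <- r4: IF@2 ID@3 stall=0 (-) EX@4 MEM@5 WB@6
I2 add r1 <- r2,r4: IF@3 ID@4 stall=0 (-) EX@5 MEM@6 WB@7
I3 ld r2 <- r5: IF@4 ID@5 stall=0 (-) EX@6 MEM@7 WB@8
I4 mul r5 <- r2,r2: IF@5 ID@6 stall=2 (RAW on I3.r2 (WB@8)) EX@9 MEM@10 WB@11
I5 sub r1 <- r3,r4: IF@6 ID@9 stall=0 (-) EX@10 MEM@11 WB@12

Answer: 5 6 7 8 11 12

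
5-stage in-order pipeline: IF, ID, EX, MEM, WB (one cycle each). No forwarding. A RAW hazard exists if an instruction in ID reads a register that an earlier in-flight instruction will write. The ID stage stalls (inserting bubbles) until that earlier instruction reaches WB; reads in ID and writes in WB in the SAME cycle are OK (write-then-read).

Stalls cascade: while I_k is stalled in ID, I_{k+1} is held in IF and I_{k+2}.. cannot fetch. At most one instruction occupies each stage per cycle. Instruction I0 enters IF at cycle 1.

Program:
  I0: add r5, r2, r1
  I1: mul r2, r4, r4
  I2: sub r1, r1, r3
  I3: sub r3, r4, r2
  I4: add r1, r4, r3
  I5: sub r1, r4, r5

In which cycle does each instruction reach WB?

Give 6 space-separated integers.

Answer: 5 6 7 9 12 13

Derivation:
I0 add r5 <- r2,r1: IF@1 ID@2 stall=0 (-) EX@3 MEM@4 WB@5
I1 mul r2 <- r4,r4: IF@2 ID@3 stall=0 (-) EX@4 MEM@5 WB@6
I2 sub r1 <- r1,r3: IF@3 ID@4 stall=0 (-) EX@5 MEM@6 WB@7
I3 sub r3 <- r4,r2: IF@4 ID@5 stall=1 (RAW on I1.r2 (WB@6)) EX@7 MEM@8 WB@9
I4 add r1 <- r4,r3: IF@5 ID@7 stall=2 (RAW on I3.r3 (WB@9)) EX@10 MEM@11 WB@12
I5 sub r1 <- r4,r5: IF@7 ID@10 stall=0 (-) EX@11 MEM@12 WB@13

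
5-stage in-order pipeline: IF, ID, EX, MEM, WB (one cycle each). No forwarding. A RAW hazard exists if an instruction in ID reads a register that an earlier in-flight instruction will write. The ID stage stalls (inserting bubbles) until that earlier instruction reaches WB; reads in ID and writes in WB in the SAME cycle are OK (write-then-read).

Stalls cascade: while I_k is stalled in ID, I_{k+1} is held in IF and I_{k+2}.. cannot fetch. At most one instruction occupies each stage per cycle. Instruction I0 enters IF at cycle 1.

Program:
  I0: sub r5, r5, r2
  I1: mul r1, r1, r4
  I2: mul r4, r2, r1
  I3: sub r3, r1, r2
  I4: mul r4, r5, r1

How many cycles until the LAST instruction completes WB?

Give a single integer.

I0 sub r5 <- r5,r2: IF@1 ID@2 stall=0 (-) EX@3 MEM@4 WB@5
I1 mul r1 <- r1,r4: IF@2 ID@3 stall=0 (-) EX@4 MEM@5 WB@6
I2 mul r4 <- r2,r1: IF@3 ID@4 stall=2 (RAW on I1.r1 (WB@6)) EX@7 MEM@8 WB@9
I3 sub r3 <- r1,r2: IF@4 ID@7 stall=0 (-) EX@8 MEM@9 WB@10
I4 mul r4 <- r5,r1: IF@7 ID@8 stall=0 (-) EX@9 MEM@10 WB@11

Answer: 11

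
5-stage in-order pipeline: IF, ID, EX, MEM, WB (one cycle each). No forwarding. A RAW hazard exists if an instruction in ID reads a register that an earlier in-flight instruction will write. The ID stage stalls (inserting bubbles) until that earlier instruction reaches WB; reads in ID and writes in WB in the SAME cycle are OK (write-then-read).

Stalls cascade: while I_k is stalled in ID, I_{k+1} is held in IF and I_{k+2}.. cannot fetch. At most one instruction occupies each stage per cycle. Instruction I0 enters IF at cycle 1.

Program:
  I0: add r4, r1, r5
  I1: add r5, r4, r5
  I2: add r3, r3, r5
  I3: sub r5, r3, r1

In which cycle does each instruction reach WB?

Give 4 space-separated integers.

I0 add r4 <- r1,r5: IF@1 ID@2 stall=0 (-) EX@3 MEM@4 WB@5
I1 add r5 <- r4,r5: IF@2 ID@3 stall=2 (RAW on I0.r4 (WB@5)) EX@6 MEM@7 WB@8
I2 add r3 <- r3,r5: IF@3 ID@6 stall=2 (RAW on I1.r5 (WB@8)) EX@9 MEM@10 WB@11
I3 sub r5 <- r3,r1: IF@6 ID@9 stall=2 (RAW on I2.r3 (WB@11)) EX@12 MEM@13 WB@14

Answer: 5 8 11 14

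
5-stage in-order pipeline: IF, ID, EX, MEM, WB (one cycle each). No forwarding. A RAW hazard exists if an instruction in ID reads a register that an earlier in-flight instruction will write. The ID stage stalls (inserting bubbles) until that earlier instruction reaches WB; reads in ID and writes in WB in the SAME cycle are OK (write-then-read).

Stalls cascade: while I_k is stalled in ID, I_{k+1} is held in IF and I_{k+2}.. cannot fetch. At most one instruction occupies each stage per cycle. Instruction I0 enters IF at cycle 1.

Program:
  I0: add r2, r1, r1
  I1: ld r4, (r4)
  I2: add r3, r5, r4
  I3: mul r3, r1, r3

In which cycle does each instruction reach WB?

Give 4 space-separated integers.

Answer: 5 6 9 12

Derivation:
I0 add r2 <- r1,r1: IF@1 ID@2 stall=0 (-) EX@3 MEM@4 WB@5
I1 ld r4 <- r4: IF@2 ID@3 stall=0 (-) EX@4 MEM@5 WB@6
I2 add r3 <- r5,r4: IF@3 ID@4 stall=2 (RAW on I1.r4 (WB@6)) EX@7 MEM@8 WB@9
I3 mul r3 <- r1,r3: IF@4 ID@7 stall=2 (RAW on I2.r3 (WB@9)) EX@10 MEM@11 WB@12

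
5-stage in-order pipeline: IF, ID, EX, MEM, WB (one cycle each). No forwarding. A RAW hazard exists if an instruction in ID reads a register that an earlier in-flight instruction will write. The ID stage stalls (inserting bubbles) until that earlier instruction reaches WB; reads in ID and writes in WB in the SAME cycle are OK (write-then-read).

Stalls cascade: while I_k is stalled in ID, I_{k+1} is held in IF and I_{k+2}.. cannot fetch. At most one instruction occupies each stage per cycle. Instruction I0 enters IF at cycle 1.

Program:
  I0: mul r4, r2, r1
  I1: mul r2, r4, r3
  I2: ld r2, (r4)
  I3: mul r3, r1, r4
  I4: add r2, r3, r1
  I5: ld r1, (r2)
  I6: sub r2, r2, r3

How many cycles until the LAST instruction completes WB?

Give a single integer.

I0 mul r4 <- r2,r1: IF@1 ID@2 stall=0 (-) EX@3 MEM@4 WB@5
I1 mul r2 <- r4,r3: IF@2 ID@3 stall=2 (RAW on I0.r4 (WB@5)) EX@6 MEM@7 WB@8
I2 ld r2 <- r4: IF@3 ID@6 stall=0 (-) EX@7 MEM@8 WB@9
I3 mul r3 <- r1,r4: IF@6 ID@7 stall=0 (-) EX@8 MEM@9 WB@10
I4 add r2 <- r3,r1: IF@7 ID@8 stall=2 (RAW on I3.r3 (WB@10)) EX@11 MEM@12 WB@13
I5 ld r1 <- r2: IF@8 ID@11 stall=2 (RAW on I4.r2 (WB@13)) EX@14 MEM@15 WB@16
I6 sub r2 <- r2,r3: IF@11 ID@14 stall=0 (-) EX@15 MEM@16 WB@17

Answer: 17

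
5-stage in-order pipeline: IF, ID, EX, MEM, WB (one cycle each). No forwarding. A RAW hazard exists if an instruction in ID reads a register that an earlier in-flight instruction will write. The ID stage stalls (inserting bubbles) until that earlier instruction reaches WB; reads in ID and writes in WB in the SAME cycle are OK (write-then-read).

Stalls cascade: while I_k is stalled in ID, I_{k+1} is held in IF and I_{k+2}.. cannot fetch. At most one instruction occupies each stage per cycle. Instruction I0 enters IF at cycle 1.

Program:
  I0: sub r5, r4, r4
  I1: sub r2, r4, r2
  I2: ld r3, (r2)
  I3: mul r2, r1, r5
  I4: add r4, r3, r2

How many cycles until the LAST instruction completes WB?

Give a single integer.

Answer: 13

Derivation:
I0 sub r5 <- r4,r4: IF@1 ID@2 stall=0 (-) EX@3 MEM@4 WB@5
I1 sub r2 <- r4,r2: IF@2 ID@3 stall=0 (-) EX@4 MEM@5 WB@6
I2 ld r3 <- r2: IF@3 ID@4 stall=2 (RAW on I1.r2 (WB@6)) EX@7 MEM@8 WB@9
I3 mul r2 <- r1,r5: IF@4 ID@7 stall=0 (-) EX@8 MEM@9 WB@10
I4 add r4 <- r3,r2: IF@7 ID@8 stall=2 (RAW on I3.r2 (WB@10)) EX@11 MEM@12 WB@13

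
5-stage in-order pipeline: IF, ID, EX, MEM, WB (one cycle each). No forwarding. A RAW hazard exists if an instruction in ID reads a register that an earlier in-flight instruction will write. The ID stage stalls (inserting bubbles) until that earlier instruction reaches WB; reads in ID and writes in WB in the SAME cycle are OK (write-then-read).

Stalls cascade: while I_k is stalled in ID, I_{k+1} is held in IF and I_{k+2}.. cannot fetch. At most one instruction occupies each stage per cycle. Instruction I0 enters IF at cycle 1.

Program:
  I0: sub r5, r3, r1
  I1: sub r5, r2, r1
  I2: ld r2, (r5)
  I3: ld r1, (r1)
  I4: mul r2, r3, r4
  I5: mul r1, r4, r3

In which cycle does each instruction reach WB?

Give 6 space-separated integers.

Answer: 5 6 9 10 11 12

Derivation:
I0 sub r5 <- r3,r1: IF@1 ID@2 stall=0 (-) EX@3 MEM@4 WB@5
I1 sub r5 <- r2,r1: IF@2 ID@3 stall=0 (-) EX@4 MEM@5 WB@6
I2 ld r2 <- r5: IF@3 ID@4 stall=2 (RAW on I1.r5 (WB@6)) EX@7 MEM@8 WB@9
I3 ld r1 <- r1: IF@4 ID@7 stall=0 (-) EX@8 MEM@9 WB@10
I4 mul r2 <- r3,r4: IF@7 ID@8 stall=0 (-) EX@9 MEM@10 WB@11
I5 mul r1 <- r4,r3: IF@8 ID@9 stall=0 (-) EX@10 MEM@11 WB@12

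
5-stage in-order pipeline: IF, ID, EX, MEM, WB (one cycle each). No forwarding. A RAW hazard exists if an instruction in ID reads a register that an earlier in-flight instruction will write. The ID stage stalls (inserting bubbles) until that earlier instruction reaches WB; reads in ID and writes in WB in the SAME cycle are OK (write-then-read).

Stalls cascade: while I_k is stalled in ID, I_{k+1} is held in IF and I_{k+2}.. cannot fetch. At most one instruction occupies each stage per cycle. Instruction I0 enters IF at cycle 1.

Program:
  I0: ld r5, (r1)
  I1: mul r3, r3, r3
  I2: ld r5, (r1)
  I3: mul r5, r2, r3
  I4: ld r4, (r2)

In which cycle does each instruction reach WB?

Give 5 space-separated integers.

I0 ld r5 <- r1: IF@1 ID@2 stall=0 (-) EX@3 MEM@4 WB@5
I1 mul r3 <- r3,r3: IF@2 ID@3 stall=0 (-) EX@4 MEM@5 WB@6
I2 ld r5 <- r1: IF@3 ID@4 stall=0 (-) EX@5 MEM@6 WB@7
I3 mul r5 <- r2,r3: IF@4 ID@5 stall=1 (RAW on I1.r3 (WB@6)) EX@7 MEM@8 WB@9
I4 ld r4 <- r2: IF@5 ID@7 stall=0 (-) EX@8 MEM@9 WB@10

Answer: 5 6 7 9 10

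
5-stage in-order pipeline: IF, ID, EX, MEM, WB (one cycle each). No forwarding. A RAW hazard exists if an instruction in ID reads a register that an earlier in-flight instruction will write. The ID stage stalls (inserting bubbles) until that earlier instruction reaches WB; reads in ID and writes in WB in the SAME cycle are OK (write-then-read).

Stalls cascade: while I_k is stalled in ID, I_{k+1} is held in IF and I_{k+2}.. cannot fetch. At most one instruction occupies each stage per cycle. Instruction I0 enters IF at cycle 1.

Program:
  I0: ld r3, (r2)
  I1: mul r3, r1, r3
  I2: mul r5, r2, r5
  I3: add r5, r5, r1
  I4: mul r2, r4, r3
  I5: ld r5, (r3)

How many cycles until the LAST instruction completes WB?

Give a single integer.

I0 ld r3 <- r2: IF@1 ID@2 stall=0 (-) EX@3 MEM@4 WB@5
I1 mul r3 <- r1,r3: IF@2 ID@3 stall=2 (RAW on I0.r3 (WB@5)) EX@6 MEM@7 WB@8
I2 mul r5 <- r2,r5: IF@3 ID@6 stall=0 (-) EX@7 MEM@8 WB@9
I3 add r5 <- r5,r1: IF@6 ID@7 stall=2 (RAW on I2.r5 (WB@9)) EX@10 MEM@11 WB@12
I4 mul r2 <- r4,r3: IF@7 ID@10 stall=0 (-) EX@11 MEM@12 WB@13
I5 ld r5 <- r3: IF@10 ID@11 stall=0 (-) EX@12 MEM@13 WB@14

Answer: 14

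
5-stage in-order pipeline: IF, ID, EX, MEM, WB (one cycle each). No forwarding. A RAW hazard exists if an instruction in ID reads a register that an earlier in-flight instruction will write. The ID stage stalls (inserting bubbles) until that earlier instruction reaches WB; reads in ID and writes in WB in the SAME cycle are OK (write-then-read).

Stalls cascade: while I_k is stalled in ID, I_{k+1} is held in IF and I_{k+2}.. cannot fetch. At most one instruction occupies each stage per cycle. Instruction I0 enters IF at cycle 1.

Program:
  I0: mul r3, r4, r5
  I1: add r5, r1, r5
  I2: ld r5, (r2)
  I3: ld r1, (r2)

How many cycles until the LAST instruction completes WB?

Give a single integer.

I0 mul r3 <- r4,r5: IF@1 ID@2 stall=0 (-) EX@3 MEM@4 WB@5
I1 add r5 <- r1,r5: IF@2 ID@3 stall=0 (-) EX@4 MEM@5 WB@6
I2 ld r5 <- r2: IF@3 ID@4 stall=0 (-) EX@5 MEM@6 WB@7
I3 ld r1 <- r2: IF@4 ID@5 stall=0 (-) EX@6 MEM@7 WB@8

Answer: 8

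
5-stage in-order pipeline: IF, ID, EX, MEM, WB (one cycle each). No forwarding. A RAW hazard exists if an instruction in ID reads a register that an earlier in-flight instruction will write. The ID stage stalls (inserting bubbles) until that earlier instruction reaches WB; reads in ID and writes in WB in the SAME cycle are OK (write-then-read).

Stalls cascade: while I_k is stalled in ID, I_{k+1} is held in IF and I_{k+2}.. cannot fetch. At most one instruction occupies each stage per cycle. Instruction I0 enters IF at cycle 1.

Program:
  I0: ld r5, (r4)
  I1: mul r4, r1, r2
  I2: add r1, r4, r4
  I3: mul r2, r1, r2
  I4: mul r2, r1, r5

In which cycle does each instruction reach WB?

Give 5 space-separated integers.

I0 ld r5 <- r4: IF@1 ID@2 stall=0 (-) EX@3 MEM@4 WB@5
I1 mul r4 <- r1,r2: IF@2 ID@3 stall=0 (-) EX@4 MEM@5 WB@6
I2 add r1 <- r4,r4: IF@3 ID@4 stall=2 (RAW on I1.r4 (WB@6)) EX@7 MEM@8 WB@9
I3 mul r2 <- r1,r2: IF@4 ID@7 stall=2 (RAW on I2.r1 (WB@9)) EX@10 MEM@11 WB@12
I4 mul r2 <- r1,r5: IF@7 ID@10 stall=0 (-) EX@11 MEM@12 WB@13

Answer: 5 6 9 12 13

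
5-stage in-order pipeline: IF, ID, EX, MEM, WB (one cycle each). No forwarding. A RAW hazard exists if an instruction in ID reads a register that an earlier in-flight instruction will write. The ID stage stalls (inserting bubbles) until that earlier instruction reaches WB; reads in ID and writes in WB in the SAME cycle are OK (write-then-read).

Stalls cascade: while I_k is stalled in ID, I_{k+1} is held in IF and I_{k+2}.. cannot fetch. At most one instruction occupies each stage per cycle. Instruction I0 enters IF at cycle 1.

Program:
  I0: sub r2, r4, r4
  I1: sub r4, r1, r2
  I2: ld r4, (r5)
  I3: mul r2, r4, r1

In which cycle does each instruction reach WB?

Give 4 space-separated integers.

I0 sub r2 <- r4,r4: IF@1 ID@2 stall=0 (-) EX@3 MEM@4 WB@5
I1 sub r4 <- r1,r2: IF@2 ID@3 stall=2 (RAW on I0.r2 (WB@5)) EX@6 MEM@7 WB@8
I2 ld r4 <- r5: IF@3 ID@6 stall=0 (-) EX@7 MEM@8 WB@9
I3 mul r2 <- r4,r1: IF@6 ID@7 stall=2 (RAW on I2.r4 (WB@9)) EX@10 MEM@11 WB@12

Answer: 5 8 9 12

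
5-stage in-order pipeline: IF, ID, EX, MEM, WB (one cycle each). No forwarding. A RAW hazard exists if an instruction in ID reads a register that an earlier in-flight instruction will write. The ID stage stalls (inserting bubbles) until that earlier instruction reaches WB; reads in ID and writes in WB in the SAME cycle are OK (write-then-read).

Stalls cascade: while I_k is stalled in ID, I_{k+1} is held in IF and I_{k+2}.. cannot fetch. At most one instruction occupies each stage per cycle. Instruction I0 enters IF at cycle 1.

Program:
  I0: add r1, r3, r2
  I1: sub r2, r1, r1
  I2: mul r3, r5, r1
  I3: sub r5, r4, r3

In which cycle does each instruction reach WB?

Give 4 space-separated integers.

Answer: 5 8 9 12

Derivation:
I0 add r1 <- r3,r2: IF@1 ID@2 stall=0 (-) EX@3 MEM@4 WB@5
I1 sub r2 <- r1,r1: IF@2 ID@3 stall=2 (RAW on I0.r1 (WB@5)) EX@6 MEM@7 WB@8
I2 mul r3 <- r5,r1: IF@3 ID@6 stall=0 (-) EX@7 MEM@8 WB@9
I3 sub r5 <- r4,r3: IF@6 ID@7 stall=2 (RAW on I2.r3 (WB@9)) EX@10 MEM@11 WB@12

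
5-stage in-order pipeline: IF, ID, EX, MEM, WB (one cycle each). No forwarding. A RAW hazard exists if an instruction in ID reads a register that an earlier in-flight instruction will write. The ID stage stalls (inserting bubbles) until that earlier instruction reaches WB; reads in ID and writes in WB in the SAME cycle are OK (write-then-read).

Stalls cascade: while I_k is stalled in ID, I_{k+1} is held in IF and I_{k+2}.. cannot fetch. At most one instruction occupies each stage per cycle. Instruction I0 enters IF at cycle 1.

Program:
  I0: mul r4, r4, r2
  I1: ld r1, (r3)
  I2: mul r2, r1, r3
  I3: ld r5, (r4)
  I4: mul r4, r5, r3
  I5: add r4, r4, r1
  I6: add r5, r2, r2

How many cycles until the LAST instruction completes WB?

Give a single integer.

Answer: 17

Derivation:
I0 mul r4 <- r4,r2: IF@1 ID@2 stall=0 (-) EX@3 MEM@4 WB@5
I1 ld r1 <- r3: IF@2 ID@3 stall=0 (-) EX@4 MEM@5 WB@6
I2 mul r2 <- r1,r3: IF@3 ID@4 stall=2 (RAW on I1.r1 (WB@6)) EX@7 MEM@8 WB@9
I3 ld r5 <- r4: IF@4 ID@7 stall=0 (-) EX@8 MEM@9 WB@10
I4 mul r4 <- r5,r3: IF@7 ID@8 stall=2 (RAW on I3.r5 (WB@10)) EX@11 MEM@12 WB@13
I5 add r4 <- r4,r1: IF@8 ID@11 stall=2 (RAW on I4.r4 (WB@13)) EX@14 MEM@15 WB@16
I6 add r5 <- r2,r2: IF@11 ID@14 stall=0 (-) EX@15 MEM@16 WB@17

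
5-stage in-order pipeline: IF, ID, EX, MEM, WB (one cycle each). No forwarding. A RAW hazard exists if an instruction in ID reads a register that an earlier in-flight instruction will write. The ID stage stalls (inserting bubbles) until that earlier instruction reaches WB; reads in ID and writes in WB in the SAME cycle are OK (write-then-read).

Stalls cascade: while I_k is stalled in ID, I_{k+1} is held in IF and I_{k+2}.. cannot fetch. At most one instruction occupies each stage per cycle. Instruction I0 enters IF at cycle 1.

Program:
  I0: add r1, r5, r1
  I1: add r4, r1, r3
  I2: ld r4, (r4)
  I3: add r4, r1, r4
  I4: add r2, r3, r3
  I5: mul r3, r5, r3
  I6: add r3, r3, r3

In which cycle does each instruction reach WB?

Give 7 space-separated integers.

I0 add r1 <- r5,r1: IF@1 ID@2 stall=0 (-) EX@3 MEM@4 WB@5
I1 add r4 <- r1,r3: IF@2 ID@3 stall=2 (RAW on I0.r1 (WB@5)) EX@6 MEM@7 WB@8
I2 ld r4 <- r4: IF@3 ID@6 stall=2 (RAW on I1.r4 (WB@8)) EX@9 MEM@10 WB@11
I3 add r4 <- r1,r4: IF@6 ID@9 stall=2 (RAW on I2.r4 (WB@11)) EX@12 MEM@13 WB@14
I4 add r2 <- r3,r3: IF@9 ID@12 stall=0 (-) EX@13 MEM@14 WB@15
I5 mul r3 <- r5,r3: IF@12 ID@13 stall=0 (-) EX@14 MEM@15 WB@16
I6 add r3 <- r3,r3: IF@13 ID@14 stall=2 (RAW on I5.r3 (WB@16)) EX@17 MEM@18 WB@19

Answer: 5 8 11 14 15 16 19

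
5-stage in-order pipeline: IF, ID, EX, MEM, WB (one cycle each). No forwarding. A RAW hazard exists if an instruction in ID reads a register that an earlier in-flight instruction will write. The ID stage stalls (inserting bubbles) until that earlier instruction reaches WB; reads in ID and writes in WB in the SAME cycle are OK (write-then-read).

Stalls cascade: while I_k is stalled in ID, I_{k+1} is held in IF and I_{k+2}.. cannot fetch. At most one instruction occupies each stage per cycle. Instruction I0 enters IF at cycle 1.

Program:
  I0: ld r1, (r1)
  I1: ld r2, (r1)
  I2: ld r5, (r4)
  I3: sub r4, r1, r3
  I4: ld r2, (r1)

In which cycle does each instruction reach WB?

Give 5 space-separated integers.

Answer: 5 8 9 10 11

Derivation:
I0 ld r1 <- r1: IF@1 ID@2 stall=0 (-) EX@3 MEM@4 WB@5
I1 ld r2 <- r1: IF@2 ID@3 stall=2 (RAW on I0.r1 (WB@5)) EX@6 MEM@7 WB@8
I2 ld r5 <- r4: IF@3 ID@6 stall=0 (-) EX@7 MEM@8 WB@9
I3 sub r4 <- r1,r3: IF@6 ID@7 stall=0 (-) EX@8 MEM@9 WB@10
I4 ld r2 <- r1: IF@7 ID@8 stall=0 (-) EX@9 MEM@10 WB@11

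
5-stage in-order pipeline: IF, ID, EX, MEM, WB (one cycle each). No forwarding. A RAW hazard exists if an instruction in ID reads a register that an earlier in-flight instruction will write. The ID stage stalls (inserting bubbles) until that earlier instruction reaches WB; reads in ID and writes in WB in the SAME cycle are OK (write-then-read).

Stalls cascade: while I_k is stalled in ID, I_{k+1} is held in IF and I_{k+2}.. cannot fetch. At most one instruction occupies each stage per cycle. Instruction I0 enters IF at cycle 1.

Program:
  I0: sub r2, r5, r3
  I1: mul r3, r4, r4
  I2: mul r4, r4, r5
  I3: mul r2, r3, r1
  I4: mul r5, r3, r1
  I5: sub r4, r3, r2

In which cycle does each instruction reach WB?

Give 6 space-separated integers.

I0 sub r2 <- r5,r3: IF@1 ID@2 stall=0 (-) EX@3 MEM@4 WB@5
I1 mul r3 <- r4,r4: IF@2 ID@3 stall=0 (-) EX@4 MEM@5 WB@6
I2 mul r4 <- r4,r5: IF@3 ID@4 stall=0 (-) EX@5 MEM@6 WB@7
I3 mul r2 <- r3,r1: IF@4 ID@5 stall=1 (RAW on I1.r3 (WB@6)) EX@7 MEM@8 WB@9
I4 mul r5 <- r3,r1: IF@5 ID@7 stall=0 (-) EX@8 MEM@9 WB@10
I5 sub r4 <- r3,r2: IF@7 ID@8 stall=1 (RAW on I3.r2 (WB@9)) EX@10 MEM@11 WB@12

Answer: 5 6 7 9 10 12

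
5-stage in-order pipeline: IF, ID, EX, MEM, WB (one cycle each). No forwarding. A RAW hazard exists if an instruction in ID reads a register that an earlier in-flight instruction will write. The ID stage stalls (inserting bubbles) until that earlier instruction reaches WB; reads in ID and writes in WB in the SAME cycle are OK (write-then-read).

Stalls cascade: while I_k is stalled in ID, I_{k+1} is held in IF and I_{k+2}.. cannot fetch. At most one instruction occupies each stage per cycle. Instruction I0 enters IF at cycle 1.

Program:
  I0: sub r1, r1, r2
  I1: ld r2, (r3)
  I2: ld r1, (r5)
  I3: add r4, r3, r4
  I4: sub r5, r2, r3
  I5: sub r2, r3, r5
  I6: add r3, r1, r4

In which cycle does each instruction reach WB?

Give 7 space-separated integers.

Answer: 5 6 7 8 9 12 13

Derivation:
I0 sub r1 <- r1,r2: IF@1 ID@2 stall=0 (-) EX@3 MEM@4 WB@5
I1 ld r2 <- r3: IF@2 ID@3 stall=0 (-) EX@4 MEM@5 WB@6
I2 ld r1 <- r5: IF@3 ID@4 stall=0 (-) EX@5 MEM@6 WB@7
I3 add r4 <- r3,r4: IF@4 ID@5 stall=0 (-) EX@6 MEM@7 WB@8
I4 sub r5 <- r2,r3: IF@5 ID@6 stall=0 (-) EX@7 MEM@8 WB@9
I5 sub r2 <- r3,r5: IF@6 ID@7 stall=2 (RAW on I4.r5 (WB@9)) EX@10 MEM@11 WB@12
I6 add r3 <- r1,r4: IF@7 ID@10 stall=0 (-) EX@11 MEM@12 WB@13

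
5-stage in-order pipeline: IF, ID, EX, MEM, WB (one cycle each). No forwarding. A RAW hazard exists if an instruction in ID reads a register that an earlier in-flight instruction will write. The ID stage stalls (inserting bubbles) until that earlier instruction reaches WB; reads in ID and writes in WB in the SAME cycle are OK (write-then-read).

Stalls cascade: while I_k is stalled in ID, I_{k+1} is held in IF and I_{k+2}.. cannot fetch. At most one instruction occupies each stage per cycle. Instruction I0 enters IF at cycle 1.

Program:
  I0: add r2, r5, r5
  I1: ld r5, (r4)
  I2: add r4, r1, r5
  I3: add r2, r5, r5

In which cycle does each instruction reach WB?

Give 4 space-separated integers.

Answer: 5 6 9 10

Derivation:
I0 add r2 <- r5,r5: IF@1 ID@2 stall=0 (-) EX@3 MEM@4 WB@5
I1 ld r5 <- r4: IF@2 ID@3 stall=0 (-) EX@4 MEM@5 WB@6
I2 add r4 <- r1,r5: IF@3 ID@4 stall=2 (RAW on I1.r5 (WB@6)) EX@7 MEM@8 WB@9
I3 add r2 <- r5,r5: IF@4 ID@7 stall=0 (-) EX@8 MEM@9 WB@10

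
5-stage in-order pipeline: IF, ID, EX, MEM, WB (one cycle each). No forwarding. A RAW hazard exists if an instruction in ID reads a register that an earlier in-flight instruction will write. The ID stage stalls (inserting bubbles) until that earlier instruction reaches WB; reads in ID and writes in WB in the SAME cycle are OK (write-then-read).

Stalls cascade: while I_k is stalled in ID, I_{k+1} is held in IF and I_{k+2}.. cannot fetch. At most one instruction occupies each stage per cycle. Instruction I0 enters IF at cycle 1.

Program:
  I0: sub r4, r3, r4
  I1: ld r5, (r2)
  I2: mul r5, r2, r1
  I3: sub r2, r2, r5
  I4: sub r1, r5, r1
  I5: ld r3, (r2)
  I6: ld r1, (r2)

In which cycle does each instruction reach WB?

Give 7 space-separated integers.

Answer: 5 6 7 10 11 13 14

Derivation:
I0 sub r4 <- r3,r4: IF@1 ID@2 stall=0 (-) EX@3 MEM@4 WB@5
I1 ld r5 <- r2: IF@2 ID@3 stall=0 (-) EX@4 MEM@5 WB@6
I2 mul r5 <- r2,r1: IF@3 ID@4 stall=0 (-) EX@5 MEM@6 WB@7
I3 sub r2 <- r2,r5: IF@4 ID@5 stall=2 (RAW on I2.r5 (WB@7)) EX@8 MEM@9 WB@10
I4 sub r1 <- r5,r1: IF@5 ID@8 stall=0 (-) EX@9 MEM@10 WB@11
I5 ld r3 <- r2: IF@8 ID@9 stall=1 (RAW on I3.r2 (WB@10)) EX@11 MEM@12 WB@13
I6 ld r1 <- r2: IF@9 ID@11 stall=0 (-) EX@12 MEM@13 WB@14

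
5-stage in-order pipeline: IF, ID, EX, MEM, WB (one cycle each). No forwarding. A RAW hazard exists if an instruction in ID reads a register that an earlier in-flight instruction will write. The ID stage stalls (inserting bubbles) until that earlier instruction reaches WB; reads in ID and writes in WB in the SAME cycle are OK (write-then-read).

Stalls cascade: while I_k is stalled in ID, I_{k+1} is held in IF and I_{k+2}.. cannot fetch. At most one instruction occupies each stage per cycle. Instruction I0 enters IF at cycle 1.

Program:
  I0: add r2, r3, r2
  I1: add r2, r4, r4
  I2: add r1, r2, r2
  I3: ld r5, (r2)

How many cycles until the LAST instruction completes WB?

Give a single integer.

Answer: 10

Derivation:
I0 add r2 <- r3,r2: IF@1 ID@2 stall=0 (-) EX@3 MEM@4 WB@5
I1 add r2 <- r4,r4: IF@2 ID@3 stall=0 (-) EX@4 MEM@5 WB@6
I2 add r1 <- r2,r2: IF@3 ID@4 stall=2 (RAW on I1.r2 (WB@6)) EX@7 MEM@8 WB@9
I3 ld r5 <- r2: IF@4 ID@7 stall=0 (-) EX@8 MEM@9 WB@10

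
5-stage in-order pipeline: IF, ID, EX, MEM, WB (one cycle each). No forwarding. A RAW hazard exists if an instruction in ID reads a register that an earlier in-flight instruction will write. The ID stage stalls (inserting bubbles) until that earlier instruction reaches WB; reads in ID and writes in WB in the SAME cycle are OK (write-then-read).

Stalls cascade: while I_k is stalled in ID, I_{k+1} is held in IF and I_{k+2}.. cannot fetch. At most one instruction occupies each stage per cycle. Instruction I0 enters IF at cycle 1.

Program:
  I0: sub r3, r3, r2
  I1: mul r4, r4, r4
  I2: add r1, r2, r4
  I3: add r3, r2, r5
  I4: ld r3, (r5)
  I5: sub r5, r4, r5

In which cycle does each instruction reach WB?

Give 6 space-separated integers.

I0 sub r3 <- r3,r2: IF@1 ID@2 stall=0 (-) EX@3 MEM@4 WB@5
I1 mul r4 <- r4,r4: IF@2 ID@3 stall=0 (-) EX@4 MEM@5 WB@6
I2 add r1 <- r2,r4: IF@3 ID@4 stall=2 (RAW on I1.r4 (WB@6)) EX@7 MEM@8 WB@9
I3 add r3 <- r2,r5: IF@4 ID@7 stall=0 (-) EX@8 MEM@9 WB@10
I4 ld r3 <- r5: IF@7 ID@8 stall=0 (-) EX@9 MEM@10 WB@11
I5 sub r5 <- r4,r5: IF@8 ID@9 stall=0 (-) EX@10 MEM@11 WB@12

Answer: 5 6 9 10 11 12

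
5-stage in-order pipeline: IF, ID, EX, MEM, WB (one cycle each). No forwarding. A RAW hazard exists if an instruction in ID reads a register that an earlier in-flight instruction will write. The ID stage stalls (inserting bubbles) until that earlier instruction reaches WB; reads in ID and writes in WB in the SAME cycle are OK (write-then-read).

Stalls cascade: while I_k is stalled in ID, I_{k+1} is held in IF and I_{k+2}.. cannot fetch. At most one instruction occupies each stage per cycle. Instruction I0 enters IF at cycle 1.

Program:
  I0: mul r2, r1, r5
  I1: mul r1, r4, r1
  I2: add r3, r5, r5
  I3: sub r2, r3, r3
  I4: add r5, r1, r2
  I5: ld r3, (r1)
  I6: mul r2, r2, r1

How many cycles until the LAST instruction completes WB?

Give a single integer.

Answer: 15

Derivation:
I0 mul r2 <- r1,r5: IF@1 ID@2 stall=0 (-) EX@3 MEM@4 WB@5
I1 mul r1 <- r4,r1: IF@2 ID@3 stall=0 (-) EX@4 MEM@5 WB@6
I2 add r3 <- r5,r5: IF@3 ID@4 stall=0 (-) EX@5 MEM@6 WB@7
I3 sub r2 <- r3,r3: IF@4 ID@5 stall=2 (RAW on I2.r3 (WB@7)) EX@8 MEM@9 WB@10
I4 add r5 <- r1,r2: IF@5 ID@8 stall=2 (RAW on I3.r2 (WB@10)) EX@11 MEM@12 WB@13
I5 ld r3 <- r1: IF@8 ID@11 stall=0 (-) EX@12 MEM@13 WB@14
I6 mul r2 <- r2,r1: IF@11 ID@12 stall=0 (-) EX@13 MEM@14 WB@15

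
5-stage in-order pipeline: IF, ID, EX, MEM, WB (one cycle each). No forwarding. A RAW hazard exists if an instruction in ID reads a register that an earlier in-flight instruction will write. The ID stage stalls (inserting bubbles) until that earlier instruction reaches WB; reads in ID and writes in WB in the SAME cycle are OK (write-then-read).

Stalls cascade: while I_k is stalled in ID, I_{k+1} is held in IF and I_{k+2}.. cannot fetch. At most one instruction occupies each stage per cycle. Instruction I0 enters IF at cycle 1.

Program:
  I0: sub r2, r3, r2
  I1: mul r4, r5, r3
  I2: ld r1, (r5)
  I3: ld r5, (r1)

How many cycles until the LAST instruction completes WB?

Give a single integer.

Answer: 10

Derivation:
I0 sub r2 <- r3,r2: IF@1 ID@2 stall=0 (-) EX@3 MEM@4 WB@5
I1 mul r4 <- r5,r3: IF@2 ID@3 stall=0 (-) EX@4 MEM@5 WB@6
I2 ld r1 <- r5: IF@3 ID@4 stall=0 (-) EX@5 MEM@6 WB@7
I3 ld r5 <- r1: IF@4 ID@5 stall=2 (RAW on I2.r1 (WB@7)) EX@8 MEM@9 WB@10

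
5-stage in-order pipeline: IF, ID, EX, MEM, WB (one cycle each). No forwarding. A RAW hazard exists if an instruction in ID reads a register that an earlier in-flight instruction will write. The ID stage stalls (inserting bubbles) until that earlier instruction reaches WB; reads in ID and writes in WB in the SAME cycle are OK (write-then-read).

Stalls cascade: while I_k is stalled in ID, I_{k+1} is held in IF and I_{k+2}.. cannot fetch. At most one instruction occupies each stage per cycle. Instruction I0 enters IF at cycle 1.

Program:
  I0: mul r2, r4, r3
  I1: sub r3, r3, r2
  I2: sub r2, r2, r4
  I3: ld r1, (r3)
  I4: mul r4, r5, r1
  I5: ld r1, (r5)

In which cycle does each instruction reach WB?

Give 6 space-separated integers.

Answer: 5 8 9 11 14 15

Derivation:
I0 mul r2 <- r4,r3: IF@1 ID@2 stall=0 (-) EX@3 MEM@4 WB@5
I1 sub r3 <- r3,r2: IF@2 ID@3 stall=2 (RAW on I0.r2 (WB@5)) EX@6 MEM@7 WB@8
I2 sub r2 <- r2,r4: IF@3 ID@6 stall=0 (-) EX@7 MEM@8 WB@9
I3 ld r1 <- r3: IF@6 ID@7 stall=1 (RAW on I1.r3 (WB@8)) EX@9 MEM@10 WB@11
I4 mul r4 <- r5,r1: IF@7 ID@9 stall=2 (RAW on I3.r1 (WB@11)) EX@12 MEM@13 WB@14
I5 ld r1 <- r5: IF@9 ID@12 stall=0 (-) EX@13 MEM@14 WB@15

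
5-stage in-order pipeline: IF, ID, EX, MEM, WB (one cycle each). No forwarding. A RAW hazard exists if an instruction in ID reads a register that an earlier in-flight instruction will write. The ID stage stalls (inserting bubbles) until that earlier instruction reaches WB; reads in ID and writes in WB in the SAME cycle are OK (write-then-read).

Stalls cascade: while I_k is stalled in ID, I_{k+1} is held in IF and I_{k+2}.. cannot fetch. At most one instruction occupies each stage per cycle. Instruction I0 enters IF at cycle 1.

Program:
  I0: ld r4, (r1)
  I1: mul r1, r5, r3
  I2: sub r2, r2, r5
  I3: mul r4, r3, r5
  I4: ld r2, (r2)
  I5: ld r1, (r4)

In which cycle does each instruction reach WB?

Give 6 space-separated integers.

Answer: 5 6 7 8 10 11

Derivation:
I0 ld r4 <- r1: IF@1 ID@2 stall=0 (-) EX@3 MEM@4 WB@5
I1 mul r1 <- r5,r3: IF@2 ID@3 stall=0 (-) EX@4 MEM@5 WB@6
I2 sub r2 <- r2,r5: IF@3 ID@4 stall=0 (-) EX@5 MEM@6 WB@7
I3 mul r4 <- r3,r5: IF@4 ID@5 stall=0 (-) EX@6 MEM@7 WB@8
I4 ld r2 <- r2: IF@5 ID@6 stall=1 (RAW on I2.r2 (WB@7)) EX@8 MEM@9 WB@10
I5 ld r1 <- r4: IF@6 ID@8 stall=0 (-) EX@9 MEM@10 WB@11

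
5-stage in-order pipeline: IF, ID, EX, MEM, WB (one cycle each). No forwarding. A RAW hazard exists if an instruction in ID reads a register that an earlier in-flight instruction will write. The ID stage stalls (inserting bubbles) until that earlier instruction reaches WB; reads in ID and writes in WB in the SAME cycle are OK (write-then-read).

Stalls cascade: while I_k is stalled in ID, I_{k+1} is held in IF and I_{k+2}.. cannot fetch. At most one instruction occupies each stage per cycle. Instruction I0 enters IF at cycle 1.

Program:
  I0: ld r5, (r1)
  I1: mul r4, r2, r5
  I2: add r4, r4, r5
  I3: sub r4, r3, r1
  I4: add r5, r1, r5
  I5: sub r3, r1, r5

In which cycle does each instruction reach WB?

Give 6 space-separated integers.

I0 ld r5 <- r1: IF@1 ID@2 stall=0 (-) EX@3 MEM@4 WB@5
I1 mul r4 <- r2,r5: IF@2 ID@3 stall=2 (RAW on I0.r5 (WB@5)) EX@6 MEM@7 WB@8
I2 add r4 <- r4,r5: IF@3 ID@6 stall=2 (RAW on I1.r4 (WB@8)) EX@9 MEM@10 WB@11
I3 sub r4 <- r3,r1: IF@6 ID@9 stall=0 (-) EX@10 MEM@11 WB@12
I4 add r5 <- r1,r5: IF@9 ID@10 stall=0 (-) EX@11 MEM@12 WB@13
I5 sub r3 <- r1,r5: IF@10 ID@11 stall=2 (RAW on I4.r5 (WB@13)) EX@14 MEM@15 WB@16

Answer: 5 8 11 12 13 16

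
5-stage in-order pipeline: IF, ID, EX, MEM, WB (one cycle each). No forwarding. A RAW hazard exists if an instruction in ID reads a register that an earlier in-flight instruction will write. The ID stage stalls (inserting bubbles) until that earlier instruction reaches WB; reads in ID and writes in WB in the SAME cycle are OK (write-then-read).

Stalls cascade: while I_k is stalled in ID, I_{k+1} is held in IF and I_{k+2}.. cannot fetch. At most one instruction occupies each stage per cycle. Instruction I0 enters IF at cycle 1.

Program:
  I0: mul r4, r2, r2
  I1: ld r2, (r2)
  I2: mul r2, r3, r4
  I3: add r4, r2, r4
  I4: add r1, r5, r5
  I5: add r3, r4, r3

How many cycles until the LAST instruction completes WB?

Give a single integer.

I0 mul r4 <- r2,r2: IF@1 ID@2 stall=0 (-) EX@3 MEM@4 WB@5
I1 ld r2 <- r2: IF@2 ID@3 stall=0 (-) EX@4 MEM@5 WB@6
I2 mul r2 <- r3,r4: IF@3 ID@4 stall=1 (RAW on I0.r4 (WB@5)) EX@6 MEM@7 WB@8
I3 add r4 <- r2,r4: IF@4 ID@6 stall=2 (RAW on I2.r2 (WB@8)) EX@9 MEM@10 WB@11
I4 add r1 <- r5,r5: IF@6 ID@9 stall=0 (-) EX@10 MEM@11 WB@12
I5 add r3 <- r4,r3: IF@9 ID@10 stall=1 (RAW on I3.r4 (WB@11)) EX@12 MEM@13 WB@14

Answer: 14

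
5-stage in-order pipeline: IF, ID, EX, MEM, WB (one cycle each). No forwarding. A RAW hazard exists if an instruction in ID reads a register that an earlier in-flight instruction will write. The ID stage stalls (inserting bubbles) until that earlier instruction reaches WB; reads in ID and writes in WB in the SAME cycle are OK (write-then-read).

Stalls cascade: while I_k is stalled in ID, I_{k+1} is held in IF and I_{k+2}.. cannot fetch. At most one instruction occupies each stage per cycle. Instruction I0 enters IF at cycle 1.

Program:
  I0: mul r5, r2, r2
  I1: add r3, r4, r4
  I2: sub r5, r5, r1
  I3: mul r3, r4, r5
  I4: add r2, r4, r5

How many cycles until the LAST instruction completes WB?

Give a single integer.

I0 mul r5 <- r2,r2: IF@1 ID@2 stall=0 (-) EX@3 MEM@4 WB@5
I1 add r3 <- r4,r4: IF@2 ID@3 stall=0 (-) EX@4 MEM@5 WB@6
I2 sub r5 <- r5,r1: IF@3 ID@4 stall=1 (RAW on I0.r5 (WB@5)) EX@6 MEM@7 WB@8
I3 mul r3 <- r4,r5: IF@4 ID@6 stall=2 (RAW on I2.r5 (WB@8)) EX@9 MEM@10 WB@11
I4 add r2 <- r4,r5: IF@6 ID@9 stall=0 (-) EX@10 MEM@11 WB@12

Answer: 12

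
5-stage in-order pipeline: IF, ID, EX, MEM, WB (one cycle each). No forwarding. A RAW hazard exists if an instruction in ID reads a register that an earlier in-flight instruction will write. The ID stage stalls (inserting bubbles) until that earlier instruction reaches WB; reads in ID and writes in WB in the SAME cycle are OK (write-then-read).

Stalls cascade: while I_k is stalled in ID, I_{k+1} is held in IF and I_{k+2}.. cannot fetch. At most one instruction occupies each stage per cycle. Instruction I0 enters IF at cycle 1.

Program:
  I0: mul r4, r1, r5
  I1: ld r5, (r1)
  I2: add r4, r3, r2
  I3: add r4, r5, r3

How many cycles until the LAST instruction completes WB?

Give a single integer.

I0 mul r4 <- r1,r5: IF@1 ID@2 stall=0 (-) EX@3 MEM@4 WB@5
I1 ld r5 <- r1: IF@2 ID@3 stall=0 (-) EX@4 MEM@5 WB@6
I2 add r4 <- r3,r2: IF@3 ID@4 stall=0 (-) EX@5 MEM@6 WB@7
I3 add r4 <- r5,r3: IF@4 ID@5 stall=1 (RAW on I1.r5 (WB@6)) EX@7 MEM@8 WB@9

Answer: 9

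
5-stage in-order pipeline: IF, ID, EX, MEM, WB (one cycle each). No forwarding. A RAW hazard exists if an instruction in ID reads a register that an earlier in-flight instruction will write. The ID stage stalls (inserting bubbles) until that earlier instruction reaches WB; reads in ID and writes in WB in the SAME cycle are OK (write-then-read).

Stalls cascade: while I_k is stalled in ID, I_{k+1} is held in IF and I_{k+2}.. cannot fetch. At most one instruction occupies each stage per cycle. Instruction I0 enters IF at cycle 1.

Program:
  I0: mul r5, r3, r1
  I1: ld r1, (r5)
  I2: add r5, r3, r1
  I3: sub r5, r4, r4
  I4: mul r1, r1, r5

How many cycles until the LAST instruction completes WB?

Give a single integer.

Answer: 15

Derivation:
I0 mul r5 <- r3,r1: IF@1 ID@2 stall=0 (-) EX@3 MEM@4 WB@5
I1 ld r1 <- r5: IF@2 ID@3 stall=2 (RAW on I0.r5 (WB@5)) EX@6 MEM@7 WB@8
I2 add r5 <- r3,r1: IF@3 ID@6 stall=2 (RAW on I1.r1 (WB@8)) EX@9 MEM@10 WB@11
I3 sub r5 <- r4,r4: IF@6 ID@9 stall=0 (-) EX@10 MEM@11 WB@12
I4 mul r1 <- r1,r5: IF@9 ID@10 stall=2 (RAW on I3.r5 (WB@12)) EX@13 MEM@14 WB@15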